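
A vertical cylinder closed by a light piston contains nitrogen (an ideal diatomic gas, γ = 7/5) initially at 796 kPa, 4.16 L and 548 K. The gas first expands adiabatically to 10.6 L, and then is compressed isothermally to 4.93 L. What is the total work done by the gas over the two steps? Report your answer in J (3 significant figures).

Step 1 (adiabatic): W = (P₁V₁ − P₂V₂)/(γ−1) = (3311 − 2278)/0.4 = 2584 J.
After step 1: P = 214.9 kPa, V = 10.6 L, T = 377 K.
Step 2 (isothermal): W = P₁V₁ ln(V₂/V₁) = (2278) ln(4.93/10.6) = -1744 J.
W_total = 2584 − 1744 = 840.1 J.

W_total ≈ 840 J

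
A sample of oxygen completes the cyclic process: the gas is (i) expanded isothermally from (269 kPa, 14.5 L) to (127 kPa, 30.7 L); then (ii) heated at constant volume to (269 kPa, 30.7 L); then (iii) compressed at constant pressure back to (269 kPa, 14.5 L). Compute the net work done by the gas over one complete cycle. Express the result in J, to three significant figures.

Leg (i): W = PᵢVᵢ ln(V_f/Vᵢ) = (3900) ln(30.7/14.5) = 2926 J.
Leg (ii): W = 0.
Leg (iii): W = PΔV = (269)(14.5 − 30.7) = -4358 J.
W_net = 2926 − 4358 = -1432 J.

W_net ≈ -1430 J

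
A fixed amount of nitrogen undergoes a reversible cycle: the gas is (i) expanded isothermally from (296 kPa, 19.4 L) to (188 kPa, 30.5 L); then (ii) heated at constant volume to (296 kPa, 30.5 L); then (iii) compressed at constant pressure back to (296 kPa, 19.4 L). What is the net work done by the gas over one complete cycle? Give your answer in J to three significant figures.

Leg (i): W = PᵢVᵢ ln(V_f/Vᵢ) = (5742) ln(30.5/19.4) = 2598 J.
Leg (ii): W = 0.
Leg (iii): W = PΔV = (296)(19.4 − 30.5) = -3286 J.
W_net = 2598 − 3286 = -687.4 J.

W_net ≈ -687 J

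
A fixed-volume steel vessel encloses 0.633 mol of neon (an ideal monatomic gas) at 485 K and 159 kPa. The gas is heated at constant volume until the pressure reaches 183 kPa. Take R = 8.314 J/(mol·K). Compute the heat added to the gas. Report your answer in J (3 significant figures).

Q ≈ 578 J

Constant volume ⇒ W = 0, so Q = ΔU = nCᵥΔT with Cᵥ = 3R/2 = 12.47 J/(mol·K).
At constant V, T₂/T₁ = P₂/P₁ ⇒ ΔT = T₁(P₂/P₁ − 1) = 485·(183/159 − 1) = 73.21 K.
ΔU = (0.633)(12.47)(73.21) = 577.9 J.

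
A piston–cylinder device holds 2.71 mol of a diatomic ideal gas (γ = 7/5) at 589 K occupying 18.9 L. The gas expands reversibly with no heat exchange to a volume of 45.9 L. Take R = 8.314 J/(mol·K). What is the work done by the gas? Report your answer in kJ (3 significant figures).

W ≈ 9.91 kJ

Adiabatic: TV^(γ−1) = const with γ = 7/5.
T₂ = T₁ (V₁/V₂)^(γ−1) = 589 × (18.9/45.9)^0.4 = 589 × 0.7012 = 413 K.
W_by = nCᵥ(T₁ − T₂) = (2.71)(20.79)(589 − 413) = 9912 J.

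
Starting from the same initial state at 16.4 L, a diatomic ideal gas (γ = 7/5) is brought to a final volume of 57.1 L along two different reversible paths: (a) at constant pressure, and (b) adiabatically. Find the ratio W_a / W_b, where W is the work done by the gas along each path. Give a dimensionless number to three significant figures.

W_a / W_b ≈ 2.53

Path (a) isobaric: W = P₁(V₂ − V₁) → W_a/(P₁V₁) = 2.482.
Path (b) adiabatic: W = P₁V₁(1 − (V₁/V₂)^(γ−1))/(γ−1) → W_b/(P₁V₁) = 0.9822.
W_a / W_b = 2.482 / 0.9822 = 2.527.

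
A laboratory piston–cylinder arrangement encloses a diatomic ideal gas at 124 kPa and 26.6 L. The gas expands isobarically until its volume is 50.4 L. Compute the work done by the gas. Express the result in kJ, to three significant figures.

W ≈ 2.95 kJ

Isobaric: W = P ΔV.
W = (124 kPa)(50.4 − 26.6 L) = (124)(23.8) = 2951 J.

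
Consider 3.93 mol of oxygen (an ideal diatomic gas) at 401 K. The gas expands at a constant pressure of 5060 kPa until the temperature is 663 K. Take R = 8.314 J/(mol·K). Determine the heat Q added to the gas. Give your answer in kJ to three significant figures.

Isobaric: W = nRΔT = (3.93)(8.314)(262) = 8561 J.
ΔU = nCᵥΔT with Cᵥ = 5R/2: ΔU = (3.93)(20.79)(262) = 21401 J.
Q = ΔU + W = 21401 + 8561 = 29962 J.

Q ≈ 30.0 kJ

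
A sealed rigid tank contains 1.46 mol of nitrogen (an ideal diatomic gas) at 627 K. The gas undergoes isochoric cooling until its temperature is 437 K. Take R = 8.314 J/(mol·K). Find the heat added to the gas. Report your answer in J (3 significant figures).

Q ≈ -5770 J

Constant volume ⇒ W = 0, so Q = ΔU = nCᵥΔT with Cᵥ = 5R/2 = 20.79 J/(mol·K).
ΔU = (1.46)(20.79)(437 − 627) = -5766 J.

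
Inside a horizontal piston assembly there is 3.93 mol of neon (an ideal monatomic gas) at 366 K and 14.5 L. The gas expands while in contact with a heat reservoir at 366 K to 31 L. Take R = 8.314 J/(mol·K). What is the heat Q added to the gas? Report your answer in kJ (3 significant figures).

Isothermal ⇒ ΔU = 0, so Q = W = nRT ln(V₂/V₁).
Q = (3.93)(8.314)(366) ln(31/14.5) = 11959 × 0.7598 = 9087 J.

Q ≈ 9.09 kJ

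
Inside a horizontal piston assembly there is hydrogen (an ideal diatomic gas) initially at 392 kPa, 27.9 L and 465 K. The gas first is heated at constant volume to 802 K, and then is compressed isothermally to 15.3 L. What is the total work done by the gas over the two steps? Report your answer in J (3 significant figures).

W_total ≈ -11300 J

Step 1 (isochoric): W = 0 (constant volume).
After step 1: P = 676.1 kPa (V unchanged).
Step 2 (isothermal): W = P₁V₁ ln(V₂/V₁) = (18863) ln(15.3/27.9) = -11332 J.
W_total = 0 − 11332 = -11332 J.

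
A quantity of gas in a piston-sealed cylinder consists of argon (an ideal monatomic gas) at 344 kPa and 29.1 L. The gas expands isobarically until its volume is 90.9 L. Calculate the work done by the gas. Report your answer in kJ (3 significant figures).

W ≈ 21.3 kJ

Isobaric: W = P ΔV.
W = (344 kPa)(90.9 − 29.1 L) = (344)(61.8) = 21259 J.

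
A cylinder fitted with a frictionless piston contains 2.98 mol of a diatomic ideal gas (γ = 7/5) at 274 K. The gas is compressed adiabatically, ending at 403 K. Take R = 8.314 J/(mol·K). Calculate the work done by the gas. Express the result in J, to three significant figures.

Adiabatic ⇒ Q = 0, so W_by = −ΔU = nCᵥ(T₁ − T₂).
Cᵥ = 5R/2 = 20.79 J/(mol·K).
W = (2.98)(20.79)(274 − 403) = -7990 J.

W ≈ -7990 J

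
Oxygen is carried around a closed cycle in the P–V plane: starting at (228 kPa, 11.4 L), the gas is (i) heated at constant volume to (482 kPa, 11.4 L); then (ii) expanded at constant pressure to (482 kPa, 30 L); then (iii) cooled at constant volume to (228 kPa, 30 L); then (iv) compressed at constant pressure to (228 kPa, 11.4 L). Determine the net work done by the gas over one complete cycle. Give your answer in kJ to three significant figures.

W_net ≈ 4.72 kJ

Constant-volume legs do no work.
W(ii) = (482)(30 − 11.4) = 8965 J; W(iv) = (228)(11.4 − 30) = -4241 J.
W_net = 8965 − 4241 = 4724 J (the clockwise enclosed area).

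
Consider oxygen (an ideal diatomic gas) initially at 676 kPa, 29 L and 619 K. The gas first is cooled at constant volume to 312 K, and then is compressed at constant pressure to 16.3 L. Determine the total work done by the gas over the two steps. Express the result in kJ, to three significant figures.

Step 1 (isochoric): W = 0 (constant volume).
After step 1: P = 340.7 kPa (V unchanged).
Step 2 (isobaric): W = PΔV = (340.7 kPa)(16.3 − 29 L) = -4327 J.
W_total = 0 − 4327 = -4327 J.

W_total ≈ -4.33 kJ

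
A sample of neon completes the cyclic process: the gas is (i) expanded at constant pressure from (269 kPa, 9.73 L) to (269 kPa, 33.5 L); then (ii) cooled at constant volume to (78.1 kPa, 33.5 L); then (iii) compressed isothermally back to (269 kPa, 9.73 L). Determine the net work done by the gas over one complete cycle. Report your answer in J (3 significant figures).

W_net ≈ 3160 J

Leg (i): W = PΔV = (269)(33.5 − 9.73) = 6394 J.
Leg (ii): W = 0.
Leg (iii): W = PᵢVᵢ ln(V_f/Vᵢ) = (2616) ln(9.73/33.5) = -3235 J.
W_net = 6394 − 3235 = 3159 J.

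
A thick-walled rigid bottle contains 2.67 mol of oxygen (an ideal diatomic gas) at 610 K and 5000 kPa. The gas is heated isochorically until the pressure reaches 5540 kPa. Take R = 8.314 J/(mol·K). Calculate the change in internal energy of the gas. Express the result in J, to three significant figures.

Constant volume ⇒ W = 0, so Q = ΔU = nCᵥΔT with Cᵥ = 5R/2 = 20.79 J/(mol·K).
At constant V, T₂/T₁ = P₂/P₁ ⇒ ΔT = T₁(P₂/P₁ − 1) = 610·(5540/5000 − 1) = 65.88 K.
ΔU = (2.67)(20.79)(65.88) = 3656 J.

ΔU ≈ 3660 J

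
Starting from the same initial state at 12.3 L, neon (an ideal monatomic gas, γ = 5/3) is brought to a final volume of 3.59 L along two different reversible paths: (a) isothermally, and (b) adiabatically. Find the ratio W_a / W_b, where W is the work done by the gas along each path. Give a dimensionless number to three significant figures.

W_a / W_b ≈ 0.645

Path (a) isothermal: W = P₁V₁ ln(V₂/V₁) → W_a/(P₁V₁) = -1.231.
Path (b) adiabatic: W = P₁V₁(1 − (V₁/V₂)^(γ−1))/(γ−1) → W_b/(P₁V₁) = -1.909.
W_a / W_b = -1.231 / -1.909 = 0.6451.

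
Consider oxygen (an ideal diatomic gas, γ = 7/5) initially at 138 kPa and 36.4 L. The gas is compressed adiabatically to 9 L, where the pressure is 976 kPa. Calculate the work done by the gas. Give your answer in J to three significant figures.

W ≈ -9400 J

Adiabatic: W = (P₁V₁ − P₂V₂)/(γ − 1) with γ = 7/5.
P₁V₁ = 5023 J, P₂V₂ = 8784 J.
W = (5023 − 8784) / 0.4 = -9402 J.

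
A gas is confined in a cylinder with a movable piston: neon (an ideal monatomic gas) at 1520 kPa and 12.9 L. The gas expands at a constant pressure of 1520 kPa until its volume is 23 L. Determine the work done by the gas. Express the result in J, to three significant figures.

W ≈ 15400 J

Isobaric: W = P ΔV.
W = (1520 kPa)(23 − 12.9 L) = (1520)(10.1) = 15352 J.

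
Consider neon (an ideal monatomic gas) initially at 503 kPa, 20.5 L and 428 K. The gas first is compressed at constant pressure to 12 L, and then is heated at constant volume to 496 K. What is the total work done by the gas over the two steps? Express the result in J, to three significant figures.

W_total ≈ -4280 J

Step 1 (isobaric): W = PΔV = (503 kPa)(12 − 20.5 L) = -4276 J.
Step 2 (isochoric): W = 0 (constant volume).
W_total = -4276 + 0 = -4276 J.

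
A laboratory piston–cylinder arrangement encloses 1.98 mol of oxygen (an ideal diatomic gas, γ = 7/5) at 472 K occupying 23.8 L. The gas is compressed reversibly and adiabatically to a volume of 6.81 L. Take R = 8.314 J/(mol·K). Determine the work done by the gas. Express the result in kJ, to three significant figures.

W ≈ -12.6 kJ

Adiabatic: TV^(γ−1) = const with γ = 7/5.
T₂ = T₁ (V₁/V₂)^(γ−1) = 472 × (23.8/6.81)^0.4 = 472 × 1.65 = 778.6 K.
W_by = nCᵥ(T₁ − T₂) = (1.98)(20.79)(472 − 778.6) = -12618 J.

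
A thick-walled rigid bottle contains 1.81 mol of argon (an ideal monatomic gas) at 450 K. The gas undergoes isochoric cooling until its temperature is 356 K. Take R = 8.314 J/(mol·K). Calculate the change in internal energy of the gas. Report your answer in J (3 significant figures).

Constant volume ⇒ W = 0, so Q = ΔU = nCᵥΔT with Cᵥ = 3R/2 = 12.47 J/(mol·K).
ΔU = (1.81)(12.47)(356 − 450) = -2122 J.

ΔU ≈ -2120 J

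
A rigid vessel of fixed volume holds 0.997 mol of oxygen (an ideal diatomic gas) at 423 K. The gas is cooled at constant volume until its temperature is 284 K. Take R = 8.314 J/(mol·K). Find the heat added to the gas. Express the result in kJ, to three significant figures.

Q ≈ -2.88 kJ

Constant volume ⇒ W = 0, so Q = ΔU = nCᵥΔT with Cᵥ = 5R/2 = 20.79 J/(mol·K).
ΔU = (0.997)(20.79)(284 − 423) = -2880 J.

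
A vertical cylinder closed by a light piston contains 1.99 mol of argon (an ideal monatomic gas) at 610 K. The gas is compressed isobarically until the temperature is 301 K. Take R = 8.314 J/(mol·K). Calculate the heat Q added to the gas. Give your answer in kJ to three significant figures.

Q ≈ -12.8 kJ

Isobaric: W = nRΔT = (1.99)(8.314)(-309) = -5112 J.
ΔU = nCᵥΔT with Cᵥ = 3R/2: ΔU = (1.99)(12.47)(-309) = -7669 J.
Q = ΔU + W = -7669 − 5112 = -12781 J.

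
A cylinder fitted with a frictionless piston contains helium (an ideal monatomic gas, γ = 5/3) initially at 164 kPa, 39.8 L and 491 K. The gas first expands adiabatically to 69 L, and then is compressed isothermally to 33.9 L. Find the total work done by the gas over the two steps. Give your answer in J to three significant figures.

Step 1 (adiabatic): W = (P₁V₁ − P₂V₂)/(γ−1) = (6527 − 4523)/0.667 = 3006 J.
After step 1: P = 65.55 kPa, V = 69 L, T = 340.2 K.
Step 2 (isothermal): W = P₁V₁ ln(V₂/V₁) = (4523) ln(33.9/69) = -3214 J.
W_total = 3006 − 3214 = -207.9 J.

W_total ≈ -208 J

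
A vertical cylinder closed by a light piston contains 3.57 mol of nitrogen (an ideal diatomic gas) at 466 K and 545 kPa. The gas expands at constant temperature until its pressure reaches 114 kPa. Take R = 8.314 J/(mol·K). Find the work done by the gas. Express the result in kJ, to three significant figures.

Isothermal process: W = nRT ln(V₂/V₁) = nRT ln(P₁/P₂).
W = (3.57)(8.314)(466) × ln(545/114)
  = 13831 × ln(4.781) = 13831 × 1.565
W_by_gas = 21640 J.

W ≈ 21.6 kJ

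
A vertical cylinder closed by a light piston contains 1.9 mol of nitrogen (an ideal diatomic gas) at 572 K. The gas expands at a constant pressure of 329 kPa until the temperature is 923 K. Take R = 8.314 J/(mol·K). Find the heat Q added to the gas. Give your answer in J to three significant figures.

Isobaric: W = nRΔT = (1.9)(8.314)(351) = 5545 J.
ΔU = nCᵥΔT with Cᵥ = 5R/2: ΔU = (1.9)(20.79)(351) = 13862 J.
Q = ΔU + W = 13862 + 5545 = 19406 J.

Q ≈ 19400 J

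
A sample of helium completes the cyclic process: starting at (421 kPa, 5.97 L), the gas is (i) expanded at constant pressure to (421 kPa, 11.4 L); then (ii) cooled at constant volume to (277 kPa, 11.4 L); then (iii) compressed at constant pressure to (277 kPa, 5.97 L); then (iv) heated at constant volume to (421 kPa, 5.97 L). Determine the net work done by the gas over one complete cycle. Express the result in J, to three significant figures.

Constant-volume legs do no work.
W(i) = (421)(11.4 − 5.97) = 2286 J; W(iii) = (277)(5.97 − 11.4) = -1504 J.
W_net = 2286 − 1504 = 781.9 J (the clockwise enclosed area).

W_net ≈ 782 J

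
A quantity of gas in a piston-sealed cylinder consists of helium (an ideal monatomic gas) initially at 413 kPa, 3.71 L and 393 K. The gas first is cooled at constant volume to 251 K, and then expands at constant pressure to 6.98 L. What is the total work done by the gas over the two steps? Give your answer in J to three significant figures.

W_total ≈ 863 J

Step 1 (isochoric): W = 0 (constant volume).
After step 1: P = 263.8 kPa (V unchanged).
Step 2 (isobaric): W = PΔV = (263.8 kPa)(6.98 − 3.71 L) = 862.5 J.
W_total = 0 + 862.5 = 862.5 J.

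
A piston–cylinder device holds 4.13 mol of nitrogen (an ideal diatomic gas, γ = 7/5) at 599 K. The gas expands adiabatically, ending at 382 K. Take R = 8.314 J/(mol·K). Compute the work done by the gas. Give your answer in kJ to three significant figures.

Adiabatic ⇒ Q = 0, so W_by = −ΔU = nCᵥ(T₁ − T₂).
Cᵥ = 5R/2 = 20.79 J/(mol·K).
W = (4.13)(20.79)(599 − 382) = 18628 J.

W ≈ 18.6 kJ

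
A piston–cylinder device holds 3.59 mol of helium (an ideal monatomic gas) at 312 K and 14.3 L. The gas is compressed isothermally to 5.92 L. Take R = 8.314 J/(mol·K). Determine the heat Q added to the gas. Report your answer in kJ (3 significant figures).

Q ≈ -8.21 kJ

Isothermal ⇒ ΔU = 0, so Q = W = nRT ln(V₂/V₁).
Q = (3.59)(8.314)(312) ln(5.92/14.3) = 9312 × -0.8819 = -8213 J.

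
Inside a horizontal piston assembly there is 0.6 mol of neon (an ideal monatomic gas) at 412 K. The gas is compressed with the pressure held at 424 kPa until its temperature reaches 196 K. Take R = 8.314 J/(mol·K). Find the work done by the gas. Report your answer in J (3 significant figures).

Isobaric: W = P ΔV = nR ΔT.
W = (0.6)(8.314)(196 − 412) = -1077 J.

W ≈ -1080 J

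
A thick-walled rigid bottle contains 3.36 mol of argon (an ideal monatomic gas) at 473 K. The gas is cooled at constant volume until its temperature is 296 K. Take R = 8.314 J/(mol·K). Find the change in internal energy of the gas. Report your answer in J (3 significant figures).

ΔU ≈ -7420 J

Constant volume ⇒ W = 0, so Q = ΔU = nCᵥΔT with Cᵥ = 3R/2 = 12.47 J/(mol·K).
ΔU = (3.36)(12.47)(296 − 473) = -7417 J.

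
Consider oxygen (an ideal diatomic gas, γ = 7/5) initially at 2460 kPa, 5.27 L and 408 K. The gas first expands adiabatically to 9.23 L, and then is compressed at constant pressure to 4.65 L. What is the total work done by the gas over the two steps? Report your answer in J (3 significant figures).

Step 1 (adiabatic): W = (P₁V₁ − P₂V₂)/(γ−1) = (12964 − 10361)/0.4 = 6509 J.
After step 1: P = 1123 kPa, V = 9.23 L, T = 326.1 K.
Step 2 (isobaric): W = PΔV = (1123 kPa)(4.65 − 9.23 L) = -5141 J.
W_total = 6509 − 5141 = 1368 J.

W_total ≈ 1370 J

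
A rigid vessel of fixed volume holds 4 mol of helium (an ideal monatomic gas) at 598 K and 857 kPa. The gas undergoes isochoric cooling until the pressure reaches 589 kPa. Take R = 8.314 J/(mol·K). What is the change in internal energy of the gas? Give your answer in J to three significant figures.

ΔU ≈ -9330 J

Constant volume ⇒ W = 0, so Q = ΔU = nCᵥΔT with Cᵥ = 3R/2 = 12.47 J/(mol·K).
At constant V, T₂/T₁ = P₂/P₁ ⇒ ΔT = T₁(P₂/P₁ − 1) = 598·(589/857 − 1) = -187 K.
ΔU = (4)(12.47)(-187) = -9329 J.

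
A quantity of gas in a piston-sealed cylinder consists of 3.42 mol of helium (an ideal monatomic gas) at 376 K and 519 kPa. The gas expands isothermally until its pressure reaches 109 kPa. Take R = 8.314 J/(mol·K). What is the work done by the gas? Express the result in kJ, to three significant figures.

Isothermal process: W = nRT ln(V₂/V₁) = nRT ln(P₁/P₂).
W = (3.42)(8.314)(376) × ln(519/109)
  = 10691 × ln(4.761) = 10691 × 1.561
W_by_gas = 16684 J.

W ≈ 16.7 kJ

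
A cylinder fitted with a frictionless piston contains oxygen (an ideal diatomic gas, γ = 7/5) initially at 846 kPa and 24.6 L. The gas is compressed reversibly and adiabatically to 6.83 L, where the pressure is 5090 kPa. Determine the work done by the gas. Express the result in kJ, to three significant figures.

Adiabatic: W = (P₁V₁ − P₂V₂)/(γ − 1) with γ = 7/5.
P₁V₁ = 20812 J, P₂V₂ = 34765 J.
W = (20812 − 34765) / 0.4 = -34883 J.

W ≈ -34.9 kJ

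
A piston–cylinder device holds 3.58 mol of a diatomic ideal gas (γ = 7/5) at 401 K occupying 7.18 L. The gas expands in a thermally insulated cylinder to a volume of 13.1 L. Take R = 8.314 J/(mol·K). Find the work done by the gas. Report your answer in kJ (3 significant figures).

Adiabatic: TV^(γ−1) = const with γ = 7/5.
T₂ = T₁ (V₁/V₂)^(γ−1) = 401 × (7.18/13.1)^0.4 = 401 × 0.7862 = 315.3 K.
W_by = nCᵥ(T₁ − T₂) = (3.58)(20.79)(401 − 315.3) = 6379 J.

W ≈ 6.38 kJ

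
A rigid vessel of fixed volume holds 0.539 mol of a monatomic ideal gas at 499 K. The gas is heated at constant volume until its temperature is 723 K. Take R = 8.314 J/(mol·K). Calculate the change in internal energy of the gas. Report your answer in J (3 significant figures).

Constant volume ⇒ W = 0, so Q = ΔU = nCᵥΔT with Cᵥ = 3R/2 = 12.47 J/(mol·K).
ΔU = (0.539)(12.47)(723 − 499) = 1506 J.

ΔU ≈ 1510 J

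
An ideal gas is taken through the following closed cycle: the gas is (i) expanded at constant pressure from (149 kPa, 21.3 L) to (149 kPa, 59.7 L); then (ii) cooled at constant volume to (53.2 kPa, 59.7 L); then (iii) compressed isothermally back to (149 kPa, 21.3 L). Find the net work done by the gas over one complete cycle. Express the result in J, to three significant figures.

Leg (i): W = PΔV = (149)(59.7 − 21.3) = 5722 J.
Leg (ii): W = 0.
Leg (iii): W = PᵢVᵢ ln(V_f/Vᵢ) = (3176) ln(21.3/59.7) = -3273 J.
W_net = 5722 − 3273 = 2448 J.

W_net ≈ 2450 J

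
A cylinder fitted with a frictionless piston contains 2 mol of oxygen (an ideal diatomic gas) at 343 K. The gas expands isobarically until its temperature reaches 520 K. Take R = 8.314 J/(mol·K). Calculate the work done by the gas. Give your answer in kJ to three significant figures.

Isobaric: W = P ΔV = nR ΔT.
W = (2)(8.314)(520 − 343) = 2943 J.

W ≈ 2.94 kJ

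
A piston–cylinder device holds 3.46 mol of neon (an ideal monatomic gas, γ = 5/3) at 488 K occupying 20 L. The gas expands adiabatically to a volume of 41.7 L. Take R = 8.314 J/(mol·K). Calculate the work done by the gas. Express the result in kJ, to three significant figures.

Adiabatic: TV^(γ−1) = const with γ = 5/3.
T₂ = T₁ (V₁/V₂)^(γ−1) = 488 × (20/41.7)^0.667 = 488 × 0.6127 = 299 K.
W_by = nCᵥ(T₁ − T₂) = (3.46)(12.47)(488 − 299) = 8155 J.

W ≈ 8.15 kJ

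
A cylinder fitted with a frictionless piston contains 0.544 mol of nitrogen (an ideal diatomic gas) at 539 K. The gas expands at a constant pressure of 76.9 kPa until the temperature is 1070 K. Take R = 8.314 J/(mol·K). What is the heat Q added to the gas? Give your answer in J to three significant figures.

Q ≈ 8410 J

Isobaric: W = nRΔT = (0.544)(8.314)(531) = 2402 J.
ΔU = nCᵥΔT with Cᵥ = 5R/2: ΔU = (0.544)(20.79)(531) = 6004 J.
Q = ΔU + W = 6004 + 2402 = 8406 J.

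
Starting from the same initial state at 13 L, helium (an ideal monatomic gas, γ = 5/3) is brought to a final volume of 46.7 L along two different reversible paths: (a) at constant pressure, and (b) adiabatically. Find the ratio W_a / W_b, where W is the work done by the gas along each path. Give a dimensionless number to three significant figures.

W_a / W_b ≈ 3.01

Path (a) isobaric: W = P₁(V₂ − V₁) → W_a/(P₁V₁) = 2.592.
Path (b) adiabatic: W = P₁V₁(1 − (V₁/V₂)^(γ−1))/(γ−1) → W_b/(P₁V₁) = 0.8605.
W_a / W_b = 2.592 / 0.8605 = 3.013.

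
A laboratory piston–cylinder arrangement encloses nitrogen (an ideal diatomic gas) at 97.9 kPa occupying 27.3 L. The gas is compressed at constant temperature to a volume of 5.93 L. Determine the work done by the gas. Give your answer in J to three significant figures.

W ≈ -4080 J

Isothermal: W = nRT ln(V₂/V₁) = P₁V₁ ln(V₂/V₁).
P₁V₁ = (97.9 kPa)(27.3 L) = 2673 J.
W = 2673 × ln(5.93/27.3) = 2673 × -1.527
W_by_gas = -4081 J.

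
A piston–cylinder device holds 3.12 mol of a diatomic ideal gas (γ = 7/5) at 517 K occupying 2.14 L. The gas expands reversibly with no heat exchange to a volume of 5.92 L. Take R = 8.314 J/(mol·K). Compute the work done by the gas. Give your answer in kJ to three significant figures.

W ≈ 11.2 kJ

Adiabatic: TV^(γ−1) = const with γ = 7/5.
T₂ = T₁ (V₁/V₂)^(γ−1) = 517 × (2.14/5.92)^0.4 = 517 × 0.6656 = 344.1 K.
W_by = nCᵥ(T₁ − T₂) = (3.12)(20.79)(517 − 344.1) = 11210 J.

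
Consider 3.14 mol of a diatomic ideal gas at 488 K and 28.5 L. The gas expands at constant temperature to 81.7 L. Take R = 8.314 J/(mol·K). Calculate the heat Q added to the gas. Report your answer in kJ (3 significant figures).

Isothermal ⇒ ΔU = 0, so Q = W = nRT ln(V₂/V₁).
Q = (3.14)(8.314)(488) ln(81.7/28.5) = 12740 × 1.053 = 13417 J.

Q ≈ 13.4 kJ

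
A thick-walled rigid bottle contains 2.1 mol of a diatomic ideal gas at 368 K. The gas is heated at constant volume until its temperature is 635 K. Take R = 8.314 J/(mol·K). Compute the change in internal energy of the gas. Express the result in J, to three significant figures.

ΔU ≈ 11700 J

Constant volume ⇒ W = 0, so Q = ΔU = nCᵥΔT with Cᵥ = 5R/2 = 20.79 J/(mol·K).
ΔU = (2.1)(20.79)(635 − 368) = 11654 J.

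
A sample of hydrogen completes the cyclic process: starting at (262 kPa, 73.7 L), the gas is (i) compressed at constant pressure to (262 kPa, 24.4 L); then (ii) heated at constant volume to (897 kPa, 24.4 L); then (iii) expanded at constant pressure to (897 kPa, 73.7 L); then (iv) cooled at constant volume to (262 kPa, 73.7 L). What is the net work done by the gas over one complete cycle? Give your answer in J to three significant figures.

Constant-volume legs do no work.
W(i) = (262)(24.4 − 73.7) = -12917 J; W(iii) = (897)(73.7 − 24.4) = 44222 J.
W_net = -12917 + 44222 = 31306 J (the clockwise enclosed area).

W_net ≈ 31300 J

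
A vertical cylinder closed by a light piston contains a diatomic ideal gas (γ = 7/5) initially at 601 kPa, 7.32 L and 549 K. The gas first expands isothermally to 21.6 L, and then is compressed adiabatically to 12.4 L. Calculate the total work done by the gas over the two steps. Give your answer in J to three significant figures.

W_total ≈ 2030 J

Step 1 (isothermal): W = P₁V₁ ln(V₂/V₁) = (4399) ln(21.6/7.32) = 4760 J.
After step 1: P = 203.7 kPa, V = 21.6 L, T = 549 K.
Step 2 (adiabatic): W = (P₁V₁ − P₂V₂)/(γ−1) = (4399 − 5493)/0.4 = -2734 J.
W_total = 4760 − 2734 = 2027 J.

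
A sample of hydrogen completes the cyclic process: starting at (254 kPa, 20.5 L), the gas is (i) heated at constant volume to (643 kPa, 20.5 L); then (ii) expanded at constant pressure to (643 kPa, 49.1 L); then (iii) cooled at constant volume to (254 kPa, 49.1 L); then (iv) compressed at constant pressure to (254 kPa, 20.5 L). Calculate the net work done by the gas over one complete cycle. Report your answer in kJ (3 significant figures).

W_net ≈ 11.1 kJ

Constant-volume legs do no work.
W(ii) = (643)(49.1 − 20.5) = 18390 J; W(iv) = (254)(20.5 − 49.1) = -7264 J.
W_net = 18390 − 7264 = 11125 J (the clockwise enclosed area).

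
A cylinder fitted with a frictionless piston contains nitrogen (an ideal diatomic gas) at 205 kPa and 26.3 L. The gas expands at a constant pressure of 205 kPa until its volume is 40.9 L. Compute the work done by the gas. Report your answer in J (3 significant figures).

Isobaric: W = P ΔV.
W = (205 kPa)(40.9 − 26.3 L) = (205)(14.6) = 2993 J.

W ≈ 2990 J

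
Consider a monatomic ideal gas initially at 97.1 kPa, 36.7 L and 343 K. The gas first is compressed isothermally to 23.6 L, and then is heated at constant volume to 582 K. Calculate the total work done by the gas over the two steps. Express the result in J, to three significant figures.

Step 1 (isothermal): W = P₁V₁ ln(V₂/V₁) = (3564) ln(23.6/36.7) = -1573 J.
Step 2 (isochoric): W = 0 (constant volume).
W_total = -1573 + 0 = -1573 J.

W_total ≈ -1570 J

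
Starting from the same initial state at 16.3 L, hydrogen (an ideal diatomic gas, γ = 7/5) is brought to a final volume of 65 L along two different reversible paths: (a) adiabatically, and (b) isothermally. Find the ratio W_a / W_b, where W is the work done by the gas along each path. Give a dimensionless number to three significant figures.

Path (a) adiabatic: W = P₁V₁(1 − (V₁/V₂)^(γ−1))/(γ−1) → W_a/(P₁V₁) = 1.062.
Path (b) isothermal: W = P₁V₁ ln(V₂/V₁) → W_b/(P₁V₁) = 1.383.
W_a / W_b = 1.062 / 1.383 = 0.768.

W_a / W_b ≈ 0.768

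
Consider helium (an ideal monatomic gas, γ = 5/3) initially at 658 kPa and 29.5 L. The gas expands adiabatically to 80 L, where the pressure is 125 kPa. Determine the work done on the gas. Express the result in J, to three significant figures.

Adiabatic: W = (P₁V₁ − P₂V₂)/(γ − 1) with γ = 5/3.
P₁V₁ = 19411 J, P₂V₂ = 10000 J.
W = (19411 − 10000) / 0.6667 = 14116 J.
Work on gas = −W_by = -14116 J.

W ≈ -14100 J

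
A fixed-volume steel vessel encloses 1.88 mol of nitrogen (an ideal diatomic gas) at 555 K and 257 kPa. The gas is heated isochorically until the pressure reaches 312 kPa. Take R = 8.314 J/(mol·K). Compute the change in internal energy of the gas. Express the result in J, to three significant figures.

ΔU ≈ 4640 J

Constant volume ⇒ W = 0, so Q = ΔU = nCᵥΔT with Cᵥ = 5R/2 = 20.79 J/(mol·K).
At constant V, T₂/T₁ = P₂/P₁ ⇒ ΔT = T₁(P₂/P₁ − 1) = 555·(312/257 − 1) = 118.8 K.
ΔU = (1.88)(20.79)(118.8) = 4641 J.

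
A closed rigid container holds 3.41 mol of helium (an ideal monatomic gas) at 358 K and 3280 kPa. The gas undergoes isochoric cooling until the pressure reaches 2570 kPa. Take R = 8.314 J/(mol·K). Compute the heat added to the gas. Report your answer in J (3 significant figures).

Q ≈ -3300 J

Constant volume ⇒ W = 0, so Q = ΔU = nCᵥΔT with Cᵥ = 3R/2 = 12.47 J/(mol·K).
At constant V, T₂/T₁ = P₂/P₁ ⇒ ΔT = T₁(P₂/P₁ − 1) = 358·(2570/3280 − 1) = -77.49 K.
ΔU = (3.41)(12.47)(-77.49) = -3296 J.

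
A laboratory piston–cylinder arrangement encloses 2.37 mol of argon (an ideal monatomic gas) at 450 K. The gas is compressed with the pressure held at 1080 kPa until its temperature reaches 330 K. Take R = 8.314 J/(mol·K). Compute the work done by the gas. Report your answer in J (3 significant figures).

W ≈ -2360 J

Isobaric: W = P ΔV = nR ΔT.
W = (2.37)(8.314)(330 − 450) = -2365 J.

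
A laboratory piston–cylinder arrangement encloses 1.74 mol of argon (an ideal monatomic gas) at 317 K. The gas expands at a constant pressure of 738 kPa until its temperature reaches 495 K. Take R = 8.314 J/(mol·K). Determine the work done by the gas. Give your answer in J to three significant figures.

W ≈ 2580 J

Isobaric: W = P ΔV = nR ΔT.
W = (1.74)(8.314)(495 − 317) = 2575 J.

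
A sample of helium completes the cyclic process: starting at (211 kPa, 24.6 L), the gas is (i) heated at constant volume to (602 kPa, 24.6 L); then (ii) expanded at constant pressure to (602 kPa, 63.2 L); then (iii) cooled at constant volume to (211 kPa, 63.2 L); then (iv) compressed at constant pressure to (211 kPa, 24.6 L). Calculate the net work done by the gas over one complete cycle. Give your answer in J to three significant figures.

W_net ≈ 15100 J

Constant-volume legs do no work.
W(ii) = (602)(63.2 − 24.6) = 23237 J; W(iv) = (211)(24.6 − 63.2) = -8145 J.
W_net = 23237 − 8145 = 15093 J (the clockwise enclosed area).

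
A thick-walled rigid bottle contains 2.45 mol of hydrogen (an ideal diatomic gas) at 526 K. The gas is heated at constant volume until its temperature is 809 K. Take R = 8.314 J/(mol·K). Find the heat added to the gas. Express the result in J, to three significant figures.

Constant volume ⇒ W = 0, so Q = ΔU = nCᵥΔT with Cᵥ = 5R/2 = 20.79 J/(mol·K).
ΔU = (2.45)(20.79)(809 − 526) = 14411 J.

Q ≈ 14400 J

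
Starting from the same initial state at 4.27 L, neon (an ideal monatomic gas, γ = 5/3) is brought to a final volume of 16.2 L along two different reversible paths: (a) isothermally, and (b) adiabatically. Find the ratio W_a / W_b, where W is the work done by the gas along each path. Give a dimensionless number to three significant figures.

Path (a) isothermal: W = P₁V₁ ln(V₂/V₁) → W_a/(P₁V₁) = 1.333.
Path (b) adiabatic: W = P₁V₁(1 − (V₁/V₂)^(γ−1))/(γ−1) → W_b/(P₁V₁) = 0.8834.
W_a / W_b = 1.333 / 0.8834 = 1.509.

W_a / W_b ≈ 1.51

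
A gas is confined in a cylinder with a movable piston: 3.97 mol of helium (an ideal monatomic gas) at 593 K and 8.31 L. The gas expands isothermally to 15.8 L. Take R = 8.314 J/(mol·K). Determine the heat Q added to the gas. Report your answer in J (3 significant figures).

Q ≈ 12600 J

Isothermal ⇒ ΔU = 0, so Q = W = nRT ln(V₂/V₁).
Q = (3.97)(8.314)(593) ln(15.8/8.31) = 19573 × 0.6426 = 12577 J.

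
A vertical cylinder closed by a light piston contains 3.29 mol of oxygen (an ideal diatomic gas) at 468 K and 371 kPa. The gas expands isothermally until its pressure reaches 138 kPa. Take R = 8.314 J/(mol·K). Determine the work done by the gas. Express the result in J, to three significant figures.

Isothermal process: W = nRT ln(V₂/V₁) = nRT ln(P₁/P₂).
W = (3.29)(8.314)(468) × ln(371/138)
  = 12801 × ln(2.688) = 12801 × 0.9889
W_by_gas = 12660 J.

W ≈ 12700 J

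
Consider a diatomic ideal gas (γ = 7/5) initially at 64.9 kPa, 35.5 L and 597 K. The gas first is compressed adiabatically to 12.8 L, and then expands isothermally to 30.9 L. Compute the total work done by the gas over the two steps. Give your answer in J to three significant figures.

W_total ≈ 151 J

Step 1 (adiabatic): W = (P₁V₁ − P₂V₂)/(γ−1) = (2304 − 3465)/0.4 = -2902 J.
After step 1: P = 270.7 kPa, V = 12.8 L, T = 897.8 K.
Step 2 (isothermal): W = P₁V₁ ln(V₂/V₁) = (3465) ln(30.9/12.8) = 3054 J.
W_total = -2902 + 3054 = 151.4 J.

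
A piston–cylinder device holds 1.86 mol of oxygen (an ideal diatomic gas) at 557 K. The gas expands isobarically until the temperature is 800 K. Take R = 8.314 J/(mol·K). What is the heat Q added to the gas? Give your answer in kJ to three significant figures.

Isobaric: W = nRΔT = (1.86)(8.314)(243) = 3758 J.
ΔU = nCᵥΔT with Cᵥ = 5R/2: ΔU = (1.86)(20.79)(243) = 9394 J.
Q = ΔU + W = 9394 + 3758 = 13152 J.

Q ≈ 13.2 kJ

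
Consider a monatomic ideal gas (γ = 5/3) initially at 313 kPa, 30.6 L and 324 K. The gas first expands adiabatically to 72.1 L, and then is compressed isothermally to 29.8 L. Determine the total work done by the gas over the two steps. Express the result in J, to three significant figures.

Step 1 (adiabatic): W = (P₁V₁ − P₂V₂)/(γ−1) = (9578 − 5409)/0.667 = 6253 J.
After step 1: P = 75.02 kPa, V = 72.1 L, T = 183 K.
Step 2 (isothermal): W = P₁V₁ ln(V₂/V₁) = (5409) ln(29.8/72.1) = -4779 J.
W_total = 6253 − 4779 = 1474 J.

W_total ≈ 1470 J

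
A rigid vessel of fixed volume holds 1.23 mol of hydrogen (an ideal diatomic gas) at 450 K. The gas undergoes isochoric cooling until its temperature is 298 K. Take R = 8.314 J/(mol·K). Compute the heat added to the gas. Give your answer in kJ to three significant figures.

Q ≈ -3.89 kJ

Constant volume ⇒ W = 0, so Q = ΔU = nCᵥΔT with Cᵥ = 5R/2 = 20.79 J/(mol·K).
ΔU = (1.23)(20.79)(298 − 450) = -3886 J.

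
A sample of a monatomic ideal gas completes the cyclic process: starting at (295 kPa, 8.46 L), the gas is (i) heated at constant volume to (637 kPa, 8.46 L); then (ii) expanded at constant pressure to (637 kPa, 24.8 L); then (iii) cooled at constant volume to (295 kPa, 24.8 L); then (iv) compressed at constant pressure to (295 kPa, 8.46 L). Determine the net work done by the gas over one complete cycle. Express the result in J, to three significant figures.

Constant-volume legs do no work.
W(ii) = (637)(24.8 − 8.46) = 10409 J; W(iv) = (295)(8.46 − 24.8) = -4820 J.
W_net = 10409 − 4820 = 5588 J (the clockwise enclosed area).

W_net ≈ 5590 J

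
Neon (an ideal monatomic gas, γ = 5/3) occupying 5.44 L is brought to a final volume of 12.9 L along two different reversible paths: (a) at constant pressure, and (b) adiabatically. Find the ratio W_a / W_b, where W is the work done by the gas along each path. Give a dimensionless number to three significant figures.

W_a / W_b ≈ 2.09

Path (a) isobaric: W = P₁(V₂ − V₁) → W_a/(P₁V₁) = 1.371.
Path (b) adiabatic: W = P₁V₁(1 − (V₁/V₂)^(γ−1))/(γ−1) → W_b/(P₁V₁) = 0.6565.
W_a / W_b = 1.371 / 0.6565 = 2.089.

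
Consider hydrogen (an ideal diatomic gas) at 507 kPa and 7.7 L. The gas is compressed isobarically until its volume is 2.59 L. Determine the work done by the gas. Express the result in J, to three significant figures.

Isobaric: W = P ΔV.
W = (507 kPa)(2.59 − 7.7 L) = (507)(-5.11) = -2591 J.

W ≈ -2590 J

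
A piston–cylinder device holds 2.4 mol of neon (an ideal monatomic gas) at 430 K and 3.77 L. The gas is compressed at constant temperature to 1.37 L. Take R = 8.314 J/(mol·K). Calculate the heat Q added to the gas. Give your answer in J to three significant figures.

Isothermal ⇒ ΔU = 0, so Q = W = nRT ln(V₂/V₁).
Q = (2.4)(8.314)(430) ln(1.37/3.77) = 8580 × -1.012 = -8685 J.

Q ≈ -8690 J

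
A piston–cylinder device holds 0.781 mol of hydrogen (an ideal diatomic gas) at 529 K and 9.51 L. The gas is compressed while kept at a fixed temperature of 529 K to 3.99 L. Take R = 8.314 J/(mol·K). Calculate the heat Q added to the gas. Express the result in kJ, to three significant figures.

Q ≈ -2.98 kJ

Isothermal ⇒ ΔU = 0, so Q = W = nRT ln(V₂/V₁).
Q = (0.781)(8.314)(529) ln(3.99/9.51) = 3435 × -0.8686 = -2983 J.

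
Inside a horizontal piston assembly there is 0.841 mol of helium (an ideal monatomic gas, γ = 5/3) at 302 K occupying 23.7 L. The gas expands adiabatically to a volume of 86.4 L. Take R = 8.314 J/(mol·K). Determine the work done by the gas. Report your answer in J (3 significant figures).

W ≈ 1830 J

Adiabatic: TV^(γ−1) = const with γ = 5/3.
T₂ = T₁ (V₁/V₂)^(γ−1) = 302 × (23.7/86.4)^0.667 = 302 × 0.4222 = 127.5 K.
W_by = nCᵥ(T₁ − T₂) = (0.841)(12.47)(302 − 127.5) = 1830 J.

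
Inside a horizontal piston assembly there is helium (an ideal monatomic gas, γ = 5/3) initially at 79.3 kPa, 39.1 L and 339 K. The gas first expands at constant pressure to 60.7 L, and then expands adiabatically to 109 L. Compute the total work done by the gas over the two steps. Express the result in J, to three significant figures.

W_total ≈ 4050 J

Step 1 (isobaric): W = PΔV = (79.3 kPa)(60.7 − 39.1 L) = 1713 J.
After step 1: P = 79.3 kPa, V = 60.7 L, T = 526.3 K.
Step 2 (adiabatic): W = (P₁V₁ − P₂V₂)/(γ−1) = (4814 − 3258)/0.667 = 2333 J.
W_total = 1713 + 2333 = 4046 J.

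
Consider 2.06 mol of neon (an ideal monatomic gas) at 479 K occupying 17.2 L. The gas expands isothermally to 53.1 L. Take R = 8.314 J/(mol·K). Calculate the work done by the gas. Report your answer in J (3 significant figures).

W ≈ 9250 J

Isothermal: W = nRT ln(V₂/V₁).
W = (2.06)(8.314)(479) × ln(53.1/17.2)
  = 8204 × 1.127
W_by_gas = 9248 J.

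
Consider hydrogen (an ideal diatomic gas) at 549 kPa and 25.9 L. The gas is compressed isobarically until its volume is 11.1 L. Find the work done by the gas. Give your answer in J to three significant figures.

Isobaric: W = P ΔV.
W = (549 kPa)(11.1 − 25.9 L) = (549)(-14.8) = -8125 J.

W ≈ -8130 J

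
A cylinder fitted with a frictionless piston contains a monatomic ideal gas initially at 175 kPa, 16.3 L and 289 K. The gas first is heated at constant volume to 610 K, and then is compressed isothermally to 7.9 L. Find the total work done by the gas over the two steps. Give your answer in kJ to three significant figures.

Step 1 (isochoric): W = 0 (constant volume).
After step 1: P = 369.4 kPa (V unchanged).
Step 2 (isothermal): W = P₁V₁ ln(V₂/V₁) = (6021) ln(7.9/16.3) = -4361 J.
W_total = 0 − 4361 = -4361 J.

W_total ≈ -4.36 kJ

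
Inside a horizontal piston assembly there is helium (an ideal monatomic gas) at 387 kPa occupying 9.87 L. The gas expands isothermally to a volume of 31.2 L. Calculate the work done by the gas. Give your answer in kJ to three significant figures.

W ≈ 4.40 kJ

Isothermal: W = nRT ln(V₂/V₁) = P₁V₁ ln(V₂/V₁).
P₁V₁ = (387 kPa)(9.87 L) = 3820 J.
W = 3820 × ln(31.2/9.87) = 3820 × 1.151
W_by_gas = 4396 J.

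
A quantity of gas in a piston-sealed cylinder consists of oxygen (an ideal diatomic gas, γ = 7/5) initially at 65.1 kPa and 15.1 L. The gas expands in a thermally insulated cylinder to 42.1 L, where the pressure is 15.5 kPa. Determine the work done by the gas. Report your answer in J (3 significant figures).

W ≈ 826 J

Adiabatic: W = (P₁V₁ − P₂V₂)/(γ − 1) with γ = 7/5.
P₁V₁ = 983 J, P₂V₂ = 652.6 J.
W = (983 − 652.6) / 0.4 = 826.1 J.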